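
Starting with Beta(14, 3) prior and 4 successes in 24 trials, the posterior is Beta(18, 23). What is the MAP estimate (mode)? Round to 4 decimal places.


The mode of Beta(a, b) when a > 1 and b > 1 is (a-1)/(a+b-2)
= (18 - 1) / (18 + 23 - 2)
= 17 / 39
= 0.4359

0.4359


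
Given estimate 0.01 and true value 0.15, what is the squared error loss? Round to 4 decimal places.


Squared error = (estimate - true)^2
Difference = -0.14
Loss = -0.14^2 = 0.0196

0.0196


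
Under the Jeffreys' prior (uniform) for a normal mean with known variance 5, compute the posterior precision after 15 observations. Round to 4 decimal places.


Prior precision = 0 (flat prior).
Post. prec. = 0 + n/var = 15/5 = 3.0

3.0


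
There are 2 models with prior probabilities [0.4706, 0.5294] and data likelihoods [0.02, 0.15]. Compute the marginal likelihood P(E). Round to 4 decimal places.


P(E) = sum over models of P(M_i) * P(E|M_i)
= 0.4706*0.02 + 0.5294*0.15
= 0.0888

0.0888


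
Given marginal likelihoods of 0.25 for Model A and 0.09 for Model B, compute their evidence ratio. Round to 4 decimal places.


Ratio = ML(A) / ML(B) = 0.25/0.09
= 2.7778

2.7778


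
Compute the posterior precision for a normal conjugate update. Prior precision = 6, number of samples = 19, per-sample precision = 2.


tau_post = tau_0 + n * tau
= 6 + 19 * 2 = 44

44


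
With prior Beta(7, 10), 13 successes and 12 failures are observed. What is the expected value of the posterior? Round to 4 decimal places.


Posterior = Beta(20, 22)
E[theta] = alpha/(alpha+beta)
= 20/42 = 0.4762

0.4762


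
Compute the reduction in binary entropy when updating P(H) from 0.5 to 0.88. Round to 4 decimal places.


H_before = -p*log2(p) - (1-p)*log2(1-p) for p=0.5: 1.0
H_after for p=0.88: 0.5294
Reduction = 1.0 - 0.5294 = 0.4706

0.4706


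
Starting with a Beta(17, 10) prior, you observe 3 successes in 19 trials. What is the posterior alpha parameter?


For a Beta-Binomial conjugate model:
Posterior alpha = prior alpha + number of successes
= 17 + 3 = 20

20


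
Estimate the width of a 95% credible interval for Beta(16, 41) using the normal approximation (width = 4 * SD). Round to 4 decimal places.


For Beta(a,b): Var = ab/((a+b)^2(a+b+1))
Var = 0.0035, SD = 0.059
Approximate 95% CI width = 4 * 0.059 = 0.236

0.236


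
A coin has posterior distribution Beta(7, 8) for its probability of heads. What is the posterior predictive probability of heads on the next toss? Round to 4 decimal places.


Posterior predictive = E[theta] = alpha/(alpha+beta)
= 7/15
= 0.4667

0.4667


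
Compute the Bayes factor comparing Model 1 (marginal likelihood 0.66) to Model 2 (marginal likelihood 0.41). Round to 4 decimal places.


BF12 = marginal likelihood of M1 / marginal likelihood of M2
= 0.66/0.41
= 1.6098

1.6098


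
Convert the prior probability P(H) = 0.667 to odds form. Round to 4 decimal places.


P(not H) = 1 - 0.667 = 0.333
Odds = 0.667 / 0.333 = 2.003

2.003


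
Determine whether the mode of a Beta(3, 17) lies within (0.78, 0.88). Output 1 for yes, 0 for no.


First find the mode: (a-1)/(a+b-2) = 0.1111
Is 0.1111 in (0.78, 0.88)? 0

0


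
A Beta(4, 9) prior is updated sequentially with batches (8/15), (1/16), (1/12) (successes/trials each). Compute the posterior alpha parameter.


Sequential conjugate updating is equivalent to a single batch update.
Total successes across all batches = 10
alpha_posterior = alpha_prior + total_successes = 4 + 10
= 14

14


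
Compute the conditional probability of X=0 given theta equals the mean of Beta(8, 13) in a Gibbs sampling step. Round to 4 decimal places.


Mean of Beta(8, 13) = 0.381
P(X=0 | theta=0.381) = 0.619

0.619


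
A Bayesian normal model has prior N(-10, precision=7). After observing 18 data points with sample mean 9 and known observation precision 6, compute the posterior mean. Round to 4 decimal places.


Posterior mean = (prior_precision * prior_mean + n * data_precision * data_mean) / (prior_precision + n * data_precision)
Numerator = 7*-10 + 18*6*9 = 902
Denominator = 7 + 18*6 = 115
Posterior mean = 7.8435

7.8435


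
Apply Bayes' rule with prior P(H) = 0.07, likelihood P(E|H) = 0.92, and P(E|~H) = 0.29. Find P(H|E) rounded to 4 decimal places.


Step 1: Compute marginal P(E) = P(E|H)P(H) + P(E|~H)P(~H)
= 0.92*0.07 + 0.29*0.93 = 0.3341
Step 2: P(H|E) = P(E|H)P(H)/P(E) = 0.0644/0.3341
= 0.1928

0.1928


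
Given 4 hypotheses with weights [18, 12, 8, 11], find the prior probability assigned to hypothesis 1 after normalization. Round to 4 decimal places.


To normalize, divide each weight by the sum of all weights.
Sum = 49
Prior(H1) = 18/49 = 0.3673

0.3673


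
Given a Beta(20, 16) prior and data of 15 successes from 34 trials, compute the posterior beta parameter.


Number of failures = 34 - 15 = 19
Posterior beta = 16 + 19 = 35

35


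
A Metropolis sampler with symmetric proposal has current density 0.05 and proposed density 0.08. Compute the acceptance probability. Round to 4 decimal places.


For symmetric proposals, acceptance = min(1, pi(x*)/pi(x))
= min(1, 0.08/0.05)
= min(1, 1.6) = 1.0

1.0


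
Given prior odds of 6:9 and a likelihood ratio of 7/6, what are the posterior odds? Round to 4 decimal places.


Posterior odds = prior odds * LR
Prior odds = 6/9 = 0.6667
LR = 7/6 = 1.1667
Posterior odds = 0.6667 * 1.1667 = 0.7778

0.7778


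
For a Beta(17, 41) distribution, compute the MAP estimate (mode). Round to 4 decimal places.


MAP = mode = (a-1)/(a+b-2)
= (17-1)/(17+41-2)
= 16/56 = 0.2857

0.2857


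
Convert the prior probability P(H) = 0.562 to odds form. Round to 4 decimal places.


P(not H) = 1 - 0.562 = 0.438
Odds = 0.562 / 0.438 = 1.2831

1.2831


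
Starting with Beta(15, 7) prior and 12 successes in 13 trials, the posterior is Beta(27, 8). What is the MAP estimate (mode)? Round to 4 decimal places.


The mode of Beta(a, b) when a > 1 and b > 1 is (a-1)/(a+b-2)
= (27 - 1) / (27 + 8 - 2)
= 26 / 33
= 0.7879

0.7879


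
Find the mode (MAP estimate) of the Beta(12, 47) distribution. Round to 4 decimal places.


For Beta(a,b) with a,b > 1:
Mode = (a-1)/(a+b-2) = (12-1)/(59-2)
= 11/57 = 0.193

0.193


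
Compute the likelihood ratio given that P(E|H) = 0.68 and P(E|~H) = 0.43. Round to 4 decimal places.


LR = P(E|H) / P(E|~H)
= 0.68 / 0.43 = 1.5814

1.5814


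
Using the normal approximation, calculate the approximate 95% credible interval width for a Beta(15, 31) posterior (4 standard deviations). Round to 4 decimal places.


Var(Beta) = 15*31/(46^2 * 47) = 0.0047
SD = 0.0684
Width ~ 4*SD = 0.2735

0.2735


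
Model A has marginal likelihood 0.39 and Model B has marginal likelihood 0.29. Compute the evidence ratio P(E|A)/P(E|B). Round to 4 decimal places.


Evidence ratio = P(E|A) / P(E|B)
= 0.39 / 0.29
= 1.3448

1.3448


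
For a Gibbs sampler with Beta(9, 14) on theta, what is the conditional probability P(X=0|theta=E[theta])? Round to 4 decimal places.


E[theta] = 9/(9+14) = 0.3913
P(X=0|theta) = 1 - theta = 0.6087

0.6087


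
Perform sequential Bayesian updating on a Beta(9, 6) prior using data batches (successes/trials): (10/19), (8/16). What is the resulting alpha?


Accumulate successes: 18
Posterior alpha = prior alpha + sum of successes
= 9 + 18 = 27

27


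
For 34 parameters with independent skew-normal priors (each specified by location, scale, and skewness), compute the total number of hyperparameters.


A skew-normal prior has 3 hyperparameters per parameter.
Total = 34 * 3 = 102

102


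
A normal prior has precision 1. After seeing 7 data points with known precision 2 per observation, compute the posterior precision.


In the conjugate normal model, precisions add:
tau_posterior = tau_prior + n * tau_data
= 1 + 7*2 = 15

15


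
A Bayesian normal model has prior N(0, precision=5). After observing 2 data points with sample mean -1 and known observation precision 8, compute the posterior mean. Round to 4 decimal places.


Posterior mean = (prior_precision * prior_mean + n * data_precision * data_mean) / (prior_precision + n * data_precision)
Numerator = 5*0 + 2*8*-1 = -16
Denominator = 5 + 2*8 = 21
Posterior mean = -0.7619

-0.7619


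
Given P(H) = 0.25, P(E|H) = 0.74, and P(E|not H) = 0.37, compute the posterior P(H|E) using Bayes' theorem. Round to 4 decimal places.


By Bayes' theorem: P(H|E) = P(E|H)*P(H) / P(E)
P(E) = P(E|H)*P(H) + P(E|not H)*P(not H)
P(E) = 0.74*0.25 + 0.37*0.75 = 0.4625
P(H|E) = 0.74*0.25 / 0.4625 = 0.4

0.4


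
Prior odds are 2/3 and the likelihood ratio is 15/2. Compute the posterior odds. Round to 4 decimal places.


Posterior odds = prior odds * likelihood ratio
= (2/3) * (15/2)
= 30 / 6
= 5.0

5.0


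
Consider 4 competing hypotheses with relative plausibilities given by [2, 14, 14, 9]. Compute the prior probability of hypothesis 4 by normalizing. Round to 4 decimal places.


Sum of weights = 2 + 14 + 14 + 9 = 39
Normalized prior for H4 = 9 / 39
= 0.2308

0.2308


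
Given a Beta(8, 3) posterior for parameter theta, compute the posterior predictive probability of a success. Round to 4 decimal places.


For a Beta-Bernoulli model, the predictive probability is the mean:
P(success) = 8/(8+3) = 8/11 = 0.7273

0.7273


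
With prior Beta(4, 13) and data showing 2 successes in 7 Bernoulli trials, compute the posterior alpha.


Conjugate update: alpha_posterior = alpha_prior + k
= 4 + 2 = 6

6


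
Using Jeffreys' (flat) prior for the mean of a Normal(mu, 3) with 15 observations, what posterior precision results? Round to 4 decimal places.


Flat prior means prior precision is 0.
Posterior precision = n / sigma^2 = 15/3 = 5.0

5.0


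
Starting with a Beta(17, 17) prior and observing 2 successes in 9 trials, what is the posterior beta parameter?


Posterior beta = prior beta + failures
Failures = 9 - 2 = 7
beta_post = 17 + 7 = 24

24


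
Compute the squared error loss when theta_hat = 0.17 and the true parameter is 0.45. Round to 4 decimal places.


L = (theta_hat - theta_true)^2
= (0.17 - 0.45)^2
= -0.28^2 = 0.0784

0.0784


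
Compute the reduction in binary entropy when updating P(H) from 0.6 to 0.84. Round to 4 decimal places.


H_before = -p*log2(p) - (1-p)*log2(1-p) for p=0.6: 0.971
H_after for p=0.84: 0.6343
Reduction = 0.971 - 0.6343 = 0.3366

0.3366


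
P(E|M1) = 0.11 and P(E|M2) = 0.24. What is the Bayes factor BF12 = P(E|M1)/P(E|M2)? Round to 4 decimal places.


Bayes factor BF12 = P(E|M1) / P(E|M2)
= 0.11 / 0.24
= 0.4583

0.4583


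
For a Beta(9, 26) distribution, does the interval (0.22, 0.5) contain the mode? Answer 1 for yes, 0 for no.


Mode of Beta(a,b) = (a-1)/(a+b-2)
= (9-1)/(9+26-2) = 0.2424
Check: 0.22 <= 0.2424 <= 0.5?
Result: 1

1


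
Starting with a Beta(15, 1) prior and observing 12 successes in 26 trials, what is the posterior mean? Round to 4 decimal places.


Posterior parameters: alpha = 15 + 12 = 27
beta = 1 + 14 = 15
Posterior mean = alpha / (alpha + beta) = 27 / 42
= 0.6429

0.6429


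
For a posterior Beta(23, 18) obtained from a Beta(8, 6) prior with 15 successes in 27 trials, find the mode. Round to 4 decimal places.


Mode = (alpha - 1) / (alpha + beta - 2)
= 22 / 39
= 0.5641

0.5641


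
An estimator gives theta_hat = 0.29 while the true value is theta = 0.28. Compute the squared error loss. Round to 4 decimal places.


The squared error loss is (theta_hat - theta)^2
= (0.29 - 0.28)^2
= (0.01)^2 = 0.0001

0.0001


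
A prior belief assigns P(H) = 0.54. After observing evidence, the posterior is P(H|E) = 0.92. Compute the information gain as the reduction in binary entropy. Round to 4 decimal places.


H(prior) = -0.54*log2(0.54) - 0.46*log2(0.46)
= 0.9954
H(post) = -0.92*log2(0.92) - 0.08*log2(0.08)
= 0.4022
IG = 0.9954 - 0.4022 = 0.5932

0.5932


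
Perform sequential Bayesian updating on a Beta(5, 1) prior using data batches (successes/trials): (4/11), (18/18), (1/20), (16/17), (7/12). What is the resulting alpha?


Accumulate successes: 46
Posterior alpha = prior alpha + sum of successes
= 5 + 46 = 51

51


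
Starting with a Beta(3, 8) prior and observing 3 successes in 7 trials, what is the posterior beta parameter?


Posterior beta = prior beta + failures
Failures = 7 - 3 = 4
beta_post = 8 + 4 = 12

12


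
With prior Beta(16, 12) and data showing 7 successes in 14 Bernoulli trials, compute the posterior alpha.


Conjugate update: alpha_posterior = alpha_prior + k
= 16 + 7 = 23

23


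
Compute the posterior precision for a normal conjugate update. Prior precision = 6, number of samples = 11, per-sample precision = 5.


tau_post = tau_0 + n * tau
= 6 + 11 * 5 = 61

61


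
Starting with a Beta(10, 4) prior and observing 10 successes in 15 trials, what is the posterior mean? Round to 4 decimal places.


Posterior parameters: alpha = 10 + 10 = 20
beta = 4 + 5 = 9
Posterior mean = alpha / (alpha + beta) = 20 / 29
= 0.6897

0.6897


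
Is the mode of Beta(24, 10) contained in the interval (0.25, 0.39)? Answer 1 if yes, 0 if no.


Mode = (a-1)/(a+b-2) = 23/32 = 0.7188
Interval: (0.25, 0.39)
Contains mode? 0

0


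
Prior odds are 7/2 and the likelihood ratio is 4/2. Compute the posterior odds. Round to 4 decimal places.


Posterior odds = prior odds * likelihood ratio
= (7/2) * (4/2)
= 28 / 4
= 7.0

7.0


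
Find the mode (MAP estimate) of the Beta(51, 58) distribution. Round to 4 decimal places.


For Beta(a,b) with a,b > 1:
Mode = (a-1)/(a+b-2) = (51-1)/(109-2)
= 50/107 = 0.4673

0.4673


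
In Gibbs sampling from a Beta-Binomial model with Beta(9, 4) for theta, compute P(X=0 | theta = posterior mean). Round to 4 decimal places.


Posterior mean = alpha/(alpha+beta) = 9/13 = 0.6923
P(X=0|theta=mean) = 1 - theta = 0.3077

0.3077


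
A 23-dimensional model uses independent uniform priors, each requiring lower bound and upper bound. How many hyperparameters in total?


Per parameter: 2 (lower bound and upper bound).
Total = 23 * 2 = 46

46


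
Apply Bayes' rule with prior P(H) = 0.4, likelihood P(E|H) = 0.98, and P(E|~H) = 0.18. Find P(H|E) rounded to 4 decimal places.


Step 1: Compute marginal P(E) = P(E|H)P(H) + P(E|~H)P(~H)
= 0.98*0.4 + 0.18*0.6 = 0.5
Step 2: P(H|E) = P(E|H)P(H)/P(E) = 0.392/0.5
= 0.784

0.784


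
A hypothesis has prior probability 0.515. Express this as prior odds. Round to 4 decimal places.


Odds = P(H) / P(not H) = 0.515 / 0.485
= 1.0619

1.0619


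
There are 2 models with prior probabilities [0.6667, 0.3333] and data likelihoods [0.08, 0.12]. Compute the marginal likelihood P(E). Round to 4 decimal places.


P(E) = sum over models of P(M_i) * P(E|M_i)
= 0.6667*0.08 + 0.3333*0.12
= 0.0933

0.0933


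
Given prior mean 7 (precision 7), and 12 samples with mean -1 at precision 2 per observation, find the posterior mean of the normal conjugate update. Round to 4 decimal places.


The posterior mean is a precision-weighted average of prior and data.
Post. prec. = 7 + 24 = 31
Post. mean = (49 + -24)/31 = 25/31 = 0.8065

0.8065


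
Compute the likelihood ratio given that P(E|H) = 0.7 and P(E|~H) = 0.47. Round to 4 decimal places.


LR = P(E|H) / P(E|~H)
= 0.7 / 0.47 = 1.4894

1.4894


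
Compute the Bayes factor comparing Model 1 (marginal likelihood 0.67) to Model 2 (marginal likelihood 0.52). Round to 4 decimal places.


BF12 = marginal likelihood of M1 / marginal likelihood of M2
= 0.67/0.52
= 1.2885

1.2885


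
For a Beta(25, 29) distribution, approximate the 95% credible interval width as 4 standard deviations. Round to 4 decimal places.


Variance of Beta(a,b) = ab / ((a+b)^2 * (a+b+1))
= 25*29 / ((54)^2 * 55)
= 0.0045
SD = sqrt(0.0045) = 0.0672
Width = 4 * SD = 0.2689

0.2689


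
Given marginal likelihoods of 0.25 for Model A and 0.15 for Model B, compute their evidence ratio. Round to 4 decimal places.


Ratio = ML(A) / ML(B) = 0.25/0.15
= 1.6667

1.6667


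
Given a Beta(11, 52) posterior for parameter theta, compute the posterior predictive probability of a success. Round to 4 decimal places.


For a Beta-Bernoulli model, the predictive probability is the mean:
P(success) = 11/(11+52) = 11/63 = 0.1746

0.1746


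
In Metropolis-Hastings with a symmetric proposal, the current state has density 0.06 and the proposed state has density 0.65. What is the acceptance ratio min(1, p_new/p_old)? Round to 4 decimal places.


Ratio = p_new / p_old = 0.65 / 0.06 = 10.8333
Acceptance = min(1, 10.8333) = 1.0

1.0


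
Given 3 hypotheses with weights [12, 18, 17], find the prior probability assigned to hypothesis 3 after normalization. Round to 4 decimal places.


To normalize, divide each weight by the sum of all weights.
Sum = 47
Prior(H3) = 17/47 = 0.3617

0.3617


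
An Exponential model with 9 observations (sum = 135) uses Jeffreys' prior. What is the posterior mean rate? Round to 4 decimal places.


Posterior Gamma(9, 135)
E[lambda] = 9/135 = 0.0667

0.0667


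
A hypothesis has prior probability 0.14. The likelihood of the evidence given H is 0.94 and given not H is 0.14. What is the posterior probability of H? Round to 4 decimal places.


Using Bayes' theorem:
P(E) = 0.14 * 0.94 + 0.86 * 0.14
P(E) = 0.252
P(H|E) = (0.14 * 0.94) / 0.252 = 0.5222

0.5222


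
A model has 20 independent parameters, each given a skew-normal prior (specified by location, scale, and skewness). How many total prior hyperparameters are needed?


Each skew-normal prior needs 3 hyperparameters (location, scale, and skewness).
Total = 3 * 20 = 60

60


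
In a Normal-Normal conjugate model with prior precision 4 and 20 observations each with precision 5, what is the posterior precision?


Posterior precision = prior precision + n * observation precision
= 4 + 20 * 5
= 4 + 100 = 104

104


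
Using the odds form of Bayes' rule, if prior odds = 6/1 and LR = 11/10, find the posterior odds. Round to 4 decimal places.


Bayes' rule in odds form: posterior odds = prior odds * LR
= (6 * 11) / (1 * 10)
= 66/10 = 6.6

6.6


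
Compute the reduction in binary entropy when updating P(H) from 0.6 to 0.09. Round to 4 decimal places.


H_before = -p*log2(p) - (1-p)*log2(1-p) for p=0.6: 0.971
H_after for p=0.09: 0.4365
Reduction = 0.971 - 0.4365 = 0.5345

0.5345


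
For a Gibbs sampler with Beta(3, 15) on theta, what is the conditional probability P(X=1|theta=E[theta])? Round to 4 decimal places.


E[theta] = 3/(3+15) = 0.1667
P(X=1|theta) = theta = 0.1667

0.1667


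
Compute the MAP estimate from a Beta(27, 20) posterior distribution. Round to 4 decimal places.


MAP = mode of Beta distribution
= (alpha - 1)/(alpha + beta - 2)
= (27-1)/(27+20-2)
= 26/45 = 0.5778

0.5778


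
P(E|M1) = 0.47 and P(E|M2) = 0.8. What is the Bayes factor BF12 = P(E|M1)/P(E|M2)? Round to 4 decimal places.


Bayes factor BF12 = P(E|M1) / P(E|M2)
= 0.47 / 0.8
= 0.5875

0.5875


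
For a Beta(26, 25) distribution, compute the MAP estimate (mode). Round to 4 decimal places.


MAP = mode = (a-1)/(a+b-2)
= (26-1)/(26+25-2)
= 25/49 = 0.5102

0.5102


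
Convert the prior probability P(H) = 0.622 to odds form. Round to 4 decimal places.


P(not H) = 1 - 0.622 = 0.378
Odds = 0.622 / 0.378 = 1.6455

1.6455


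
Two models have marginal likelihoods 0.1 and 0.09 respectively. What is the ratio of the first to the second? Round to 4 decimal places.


Evidence ratio = 0.1 / 0.09
= 1.1111

1.1111


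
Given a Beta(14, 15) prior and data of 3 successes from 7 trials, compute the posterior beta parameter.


Number of failures = 7 - 3 = 4
Posterior beta = 15 + 4 = 19

19


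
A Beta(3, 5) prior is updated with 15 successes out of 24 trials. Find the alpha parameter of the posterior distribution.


In the Beta-Binomial conjugate update:
alpha_post = alpha_prior + successes
= 3 + 15
= 18

18


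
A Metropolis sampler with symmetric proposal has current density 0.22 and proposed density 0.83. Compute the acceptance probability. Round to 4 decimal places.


For symmetric proposals, acceptance = min(1, pi(x*)/pi(x))
= min(1, 0.83/0.22)
= min(1, 3.7727) = 1.0

1.0


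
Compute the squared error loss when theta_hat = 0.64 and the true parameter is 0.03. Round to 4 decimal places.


L = (theta_hat - theta_true)^2
= (0.64 - 0.03)^2
= 0.61^2 = 0.3721

0.3721


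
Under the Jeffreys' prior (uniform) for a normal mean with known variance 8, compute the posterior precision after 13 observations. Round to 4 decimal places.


Prior precision = 0 (flat prior).
Post. prec. = 0 + n/var = 13/8 = 1.625

1.625


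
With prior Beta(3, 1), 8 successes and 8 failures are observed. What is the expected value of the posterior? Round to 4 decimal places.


Posterior = Beta(11, 9)
E[theta] = alpha/(alpha+beta)
= 11/20 = 0.55

0.55


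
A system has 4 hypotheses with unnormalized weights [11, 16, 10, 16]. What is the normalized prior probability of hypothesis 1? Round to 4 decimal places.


The normalized prior is the weight divided by the total.
Total weight = 53
P(H1) = 11 / 53 = 0.2075

0.2075


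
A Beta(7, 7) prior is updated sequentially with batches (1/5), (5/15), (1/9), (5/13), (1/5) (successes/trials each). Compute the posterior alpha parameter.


Sequential conjugate updating is equivalent to a single batch update.
Total successes across all batches = 13
alpha_posterior = alpha_prior + total_successes = 7 + 13
= 20

20


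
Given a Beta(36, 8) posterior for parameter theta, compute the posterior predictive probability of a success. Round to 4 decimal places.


For a Beta-Bernoulli model, the predictive probability is the mean:
P(success) = 36/(36+8) = 36/44 = 0.8182

0.8182


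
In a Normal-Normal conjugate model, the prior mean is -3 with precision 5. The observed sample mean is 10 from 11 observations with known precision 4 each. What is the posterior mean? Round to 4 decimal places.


Posterior precision = tau0 + n*tau = 5 + 11*4 = 49
Posterior mean = (tau0*mu0 + n*tau*xbar) / posterior_precision
= (5*-3 + 11*4*10) / 49
= 425 / 49 = 8.6735

8.6735


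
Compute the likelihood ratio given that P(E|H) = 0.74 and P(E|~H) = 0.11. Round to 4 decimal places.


LR = P(E|H) / P(E|~H)
= 0.74 / 0.11 = 6.7273

6.7273


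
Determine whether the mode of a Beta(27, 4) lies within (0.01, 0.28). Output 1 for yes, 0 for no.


First find the mode: (a-1)/(a+b-2) = 0.8966
Is 0.8966 in (0.01, 0.28)? 0

0


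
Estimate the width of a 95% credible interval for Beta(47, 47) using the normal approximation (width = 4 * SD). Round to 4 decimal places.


For Beta(a,b): Var = ab/((a+b)^2(a+b+1))
Var = 0.0026, SD = 0.0513
Approximate 95% CI width = 4 * 0.0513 = 0.2052

0.2052


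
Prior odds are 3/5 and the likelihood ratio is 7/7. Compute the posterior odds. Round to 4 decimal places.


Posterior odds = prior odds * likelihood ratio
= (3/5) * (7/7)
= 21 / 35
= 0.6

0.6


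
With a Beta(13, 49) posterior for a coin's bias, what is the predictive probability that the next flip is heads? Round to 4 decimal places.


The predictive probability equals the posterior mean.
P(next = heads) = alpha / (alpha + beta)
= 13 / 62 = 0.2097

0.2097


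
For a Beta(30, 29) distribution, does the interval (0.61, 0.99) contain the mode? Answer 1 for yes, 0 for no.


Mode of Beta(a,b) = (a-1)/(a+b-2)
= (30-1)/(30+29-2) = 0.5088
Check: 0.61 <= 0.5088 <= 0.99?
Result: 0

0


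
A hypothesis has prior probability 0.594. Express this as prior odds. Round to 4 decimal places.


Odds = P(H) / P(not H) = 0.594 / 0.406
= 1.4631

1.4631


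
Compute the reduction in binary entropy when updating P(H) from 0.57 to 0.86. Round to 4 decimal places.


H_before = -p*log2(p) - (1-p)*log2(1-p) for p=0.57: 0.9858
H_after for p=0.86: 0.5842
Reduction = 0.9858 - 0.5842 = 0.4016

0.4016


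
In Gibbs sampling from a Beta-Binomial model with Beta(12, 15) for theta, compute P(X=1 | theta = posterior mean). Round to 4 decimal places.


Posterior mean = alpha/(alpha+beta) = 12/27 = 0.4444
P(X=1|theta=mean) = theta = 0.4444

0.4444


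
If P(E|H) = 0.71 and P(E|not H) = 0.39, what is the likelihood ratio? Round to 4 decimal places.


Likelihood ratio = P(E|H) / P(E|not H)
= 0.71 / 0.39
= 1.8205

1.8205


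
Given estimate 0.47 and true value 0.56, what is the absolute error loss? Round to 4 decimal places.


Absolute error = |estimate - true|
= |-0.09| = 0.09

0.09


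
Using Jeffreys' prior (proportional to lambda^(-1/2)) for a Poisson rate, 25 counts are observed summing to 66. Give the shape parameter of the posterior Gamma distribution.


Conjugate update: Gamma(prior_shape + S, prior_rate + n).
Prior shape = 0.5, prior rate = 0.
Posterior shape = 0.5 + S = 0.5 + 66 = 66.5

66.5


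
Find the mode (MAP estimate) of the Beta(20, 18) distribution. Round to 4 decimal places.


For Beta(a,b) with a,b > 1:
Mode = (a-1)/(a+b-2) = (20-1)/(38-2)
= 19/36 = 0.5278

0.5278


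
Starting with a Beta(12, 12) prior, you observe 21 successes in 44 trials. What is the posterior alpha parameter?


For a Beta-Binomial conjugate model:
Posterior alpha = prior alpha + number of successes
= 12 + 21 = 33

33


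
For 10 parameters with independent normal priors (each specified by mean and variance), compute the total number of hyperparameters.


A normal prior has 2 hyperparameters per parameter.
Total = 10 * 2 = 20

20


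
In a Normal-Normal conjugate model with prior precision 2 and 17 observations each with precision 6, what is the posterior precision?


Posterior precision = prior precision + n * observation precision
= 2 + 17 * 6
= 2 + 102 = 104

104


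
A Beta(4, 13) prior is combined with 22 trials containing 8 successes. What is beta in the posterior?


In conjugate updating:
beta_posterior = beta_prior + (n - k)
= 13 + (22 - 8)
= 13 + 14 = 27

27


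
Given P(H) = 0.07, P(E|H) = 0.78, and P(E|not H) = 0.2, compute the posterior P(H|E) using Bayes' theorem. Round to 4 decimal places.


By Bayes' theorem: P(H|E) = P(E|H)*P(H) / P(E)
P(E) = P(E|H)*P(H) + P(E|not H)*P(not H)
P(E) = 0.78*0.07 + 0.2*0.93 = 0.2406
P(H|E) = 0.78*0.07 / 0.2406 = 0.2269

0.2269


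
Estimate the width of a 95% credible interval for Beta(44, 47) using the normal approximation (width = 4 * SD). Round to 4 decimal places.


For Beta(a,b): Var = ab/((a+b)^2(a+b+1))
Var = 0.0027, SD = 0.0521
Approximate 95% CI width = 4 * 0.0521 = 0.2084

0.2084


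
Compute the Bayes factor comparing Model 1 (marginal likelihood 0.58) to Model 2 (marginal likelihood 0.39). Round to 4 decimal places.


BF12 = marginal likelihood of M1 / marginal likelihood of M2
= 0.58/0.39
= 1.4872

1.4872


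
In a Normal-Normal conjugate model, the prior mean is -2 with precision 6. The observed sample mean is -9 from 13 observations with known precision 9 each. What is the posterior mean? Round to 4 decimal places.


Posterior precision = tau0 + n*tau = 6 + 13*9 = 123
Posterior mean = (tau0*mu0 + n*tau*xbar) / posterior_precision
= (6*-2 + 13*9*-9) / 123
= -1065 / 123 = -8.6585

-8.6585


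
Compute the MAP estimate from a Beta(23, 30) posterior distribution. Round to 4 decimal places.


MAP = mode of Beta distribution
= (alpha - 1)/(alpha + beta - 2)
= (23-1)/(23+30-2)
= 22/51 = 0.4314

0.4314


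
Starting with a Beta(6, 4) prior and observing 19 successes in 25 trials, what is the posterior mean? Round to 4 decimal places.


Posterior parameters: alpha = 6 + 19 = 25
beta = 4 + 6 = 10
Posterior mean = alpha / (alpha + beta) = 25 / 35
= 0.7143

0.7143


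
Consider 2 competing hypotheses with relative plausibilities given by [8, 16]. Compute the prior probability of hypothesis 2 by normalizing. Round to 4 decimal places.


Sum of weights = 8 + 16 = 24
Normalized prior for H2 = 16 / 24
= 0.6667

0.6667


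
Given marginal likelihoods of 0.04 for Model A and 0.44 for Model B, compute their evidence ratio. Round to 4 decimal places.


Ratio = ML(A) / ML(B) = 0.04/0.44
= 0.0909

0.0909


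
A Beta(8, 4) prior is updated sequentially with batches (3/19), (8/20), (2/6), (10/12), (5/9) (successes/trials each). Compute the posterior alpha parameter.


Sequential conjugate updating is equivalent to a single batch update.
Total successes across all batches = 28
alpha_posterior = alpha_prior + total_successes = 8 + 28
= 36

36


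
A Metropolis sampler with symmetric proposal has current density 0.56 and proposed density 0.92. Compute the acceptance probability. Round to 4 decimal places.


For symmetric proposals, acceptance = min(1, pi(x*)/pi(x))
= min(1, 0.92/0.56)
= min(1, 1.6429) = 1.0

1.0


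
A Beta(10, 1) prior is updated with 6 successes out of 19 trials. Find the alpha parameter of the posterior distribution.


In the Beta-Binomial conjugate update:
alpha_post = alpha_prior + successes
= 10 + 6
= 16

16


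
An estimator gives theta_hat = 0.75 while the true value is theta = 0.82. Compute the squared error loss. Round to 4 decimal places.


The squared error loss is (theta_hat - theta)^2
= (0.75 - 0.82)^2
= (-0.07)^2 = 0.0049

0.0049


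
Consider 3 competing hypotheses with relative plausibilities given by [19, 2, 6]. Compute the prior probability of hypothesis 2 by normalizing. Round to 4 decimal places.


Sum of weights = 19 + 2 + 6 = 27
Normalized prior for H2 = 2 / 27
= 0.0741

0.0741


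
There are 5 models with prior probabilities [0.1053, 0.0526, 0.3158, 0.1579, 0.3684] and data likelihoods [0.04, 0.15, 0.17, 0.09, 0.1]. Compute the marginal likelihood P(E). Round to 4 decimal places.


P(E) = sum over models of P(M_i) * P(E|M_i)
= 0.1053*0.04 + 0.0526*0.15 + 0.3158*0.17 + 0.1579*0.09 + 0.3684*0.1
= 0.1168

0.1168


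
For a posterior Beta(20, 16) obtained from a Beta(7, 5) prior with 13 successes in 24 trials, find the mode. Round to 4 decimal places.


Mode = (alpha - 1) / (alpha + beta - 2)
= 19 / 34
= 0.5588

0.5588


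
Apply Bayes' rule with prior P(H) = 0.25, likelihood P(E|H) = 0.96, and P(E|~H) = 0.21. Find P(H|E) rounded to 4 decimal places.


Step 1: Compute marginal P(E) = P(E|H)P(H) + P(E|~H)P(~H)
= 0.96*0.25 + 0.21*0.75 = 0.3975
Step 2: P(H|E) = P(E|H)P(H)/P(E) = 0.24/0.3975
= 0.6038

0.6038


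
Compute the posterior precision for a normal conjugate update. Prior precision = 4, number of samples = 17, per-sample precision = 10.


tau_post = tau_0 + n * tau
= 4 + 17 * 10 = 174

174


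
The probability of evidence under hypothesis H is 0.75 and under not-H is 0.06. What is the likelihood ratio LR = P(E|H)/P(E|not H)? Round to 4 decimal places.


LR = 0.75 / 0.06
= 12.5

12.5


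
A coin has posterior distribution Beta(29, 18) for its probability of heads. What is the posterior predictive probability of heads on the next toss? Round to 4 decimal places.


Posterior predictive = E[theta] = alpha/(alpha+beta)
= 29/47
= 0.617

0.617


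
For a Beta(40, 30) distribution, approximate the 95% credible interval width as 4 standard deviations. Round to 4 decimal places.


Variance of Beta(a,b) = ab / ((a+b)^2 * (a+b+1))
= 40*30 / ((70)^2 * 71)
= 0.0034
SD = sqrt(0.0034) = 0.0587
Width = 4 * SD = 0.2349

0.2349


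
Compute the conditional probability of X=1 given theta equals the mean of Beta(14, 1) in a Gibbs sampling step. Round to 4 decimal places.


Mean of Beta(14, 1) = 0.9333
P(X=1 | theta=0.9333) = 0.9333

0.9333


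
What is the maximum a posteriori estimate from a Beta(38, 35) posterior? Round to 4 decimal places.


The MAP estimate equals the mode of the distribution.
Mode of Beta(a,b) = (a-1)/(a+b-2)
= 37/71
= 0.5211

0.5211


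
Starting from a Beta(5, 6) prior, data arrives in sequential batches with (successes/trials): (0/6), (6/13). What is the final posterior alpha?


In sequential Bayesian updating, we sum all successes.
Total successes = 6
Final alpha = 5 + 6 = 11

11


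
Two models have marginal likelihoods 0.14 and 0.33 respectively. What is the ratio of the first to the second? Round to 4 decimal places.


Evidence ratio = 0.14 / 0.33
= 0.4242

0.4242


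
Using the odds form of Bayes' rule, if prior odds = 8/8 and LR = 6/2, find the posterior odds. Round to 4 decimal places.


Bayes' rule in odds form: posterior odds = prior odds * LR
= (8 * 6) / (8 * 2)
= 48/16 = 3.0

3.0


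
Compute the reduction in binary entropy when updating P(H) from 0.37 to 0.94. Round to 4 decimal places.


H_before = -p*log2(p) - (1-p)*log2(1-p) for p=0.37: 0.9507
H_after for p=0.94: 0.3274
Reduction = 0.9507 - 0.3274 = 0.6232

0.6232


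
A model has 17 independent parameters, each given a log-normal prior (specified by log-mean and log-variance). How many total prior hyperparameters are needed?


Each log-normal prior needs 2 hyperparameters (log-mean and log-variance).
Total = 2 * 17 = 34

34


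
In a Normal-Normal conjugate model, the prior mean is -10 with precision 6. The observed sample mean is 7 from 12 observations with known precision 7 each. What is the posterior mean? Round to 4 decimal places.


Posterior precision = tau0 + n*tau = 6 + 12*7 = 90
Posterior mean = (tau0*mu0 + n*tau*xbar) / posterior_precision
= (6*-10 + 12*7*7) / 90
= 528 / 90 = 5.8667

5.8667


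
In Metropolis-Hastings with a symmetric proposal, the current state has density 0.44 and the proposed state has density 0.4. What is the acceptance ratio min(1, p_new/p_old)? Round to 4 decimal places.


Ratio = p_new / p_old = 0.4 / 0.44 = 0.9091
Acceptance = min(1, 0.9091) = 0.9091

0.9091


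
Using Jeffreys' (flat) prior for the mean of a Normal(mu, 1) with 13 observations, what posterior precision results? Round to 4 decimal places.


Flat prior means prior precision is 0.
Posterior precision = n / sigma^2 = 13/1 = 13.0

13.0


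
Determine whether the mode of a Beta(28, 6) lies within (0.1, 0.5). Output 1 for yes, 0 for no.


First find the mode: (a-1)/(a+b-2) = 0.8438
Is 0.8438 in (0.1, 0.5)? 0

0


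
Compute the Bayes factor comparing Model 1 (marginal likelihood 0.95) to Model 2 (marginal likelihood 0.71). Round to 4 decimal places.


BF12 = marginal likelihood of M1 / marginal likelihood of M2
= 0.95/0.71
= 1.338

1.338


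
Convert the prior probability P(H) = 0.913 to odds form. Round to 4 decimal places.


P(not H) = 1 - 0.913 = 0.087
Odds = 0.913 / 0.087 = 10.4943

10.4943


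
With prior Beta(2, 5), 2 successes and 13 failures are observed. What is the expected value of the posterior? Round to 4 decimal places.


Posterior = Beta(4, 18)
E[theta] = alpha/(alpha+beta)
= 4/22 = 0.1818

0.1818


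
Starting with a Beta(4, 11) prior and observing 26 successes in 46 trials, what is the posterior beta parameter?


Posterior beta = prior beta + failures
Failures = 46 - 26 = 20
beta_post = 11 + 20 = 31

31


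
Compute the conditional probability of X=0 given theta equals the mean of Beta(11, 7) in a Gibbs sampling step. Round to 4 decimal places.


Mean of Beta(11, 7) = 0.6111
P(X=0 | theta=0.6111) = 0.3889

0.3889


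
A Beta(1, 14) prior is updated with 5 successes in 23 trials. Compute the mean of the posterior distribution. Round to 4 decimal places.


After update: Beta(6, 32)
Mean = 6 / (6 + 32) = 6 / 38
= 0.1579

0.1579


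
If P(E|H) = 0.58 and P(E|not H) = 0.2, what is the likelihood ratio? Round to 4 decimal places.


Likelihood ratio = P(E|H) / P(E|not H)
= 0.58 / 0.2
= 2.9

2.9


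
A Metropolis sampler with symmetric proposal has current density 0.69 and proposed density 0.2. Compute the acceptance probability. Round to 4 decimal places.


For symmetric proposals, acceptance = min(1, pi(x*)/pi(x))
= min(1, 0.2/0.69)
= min(1, 0.2899) = 0.2899

0.2899


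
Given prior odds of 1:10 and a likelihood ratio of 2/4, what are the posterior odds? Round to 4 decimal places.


Posterior odds = prior odds * LR
Prior odds = 1/10 = 0.1
LR = 2/4 = 0.5
Posterior odds = 0.1 * 0.5 = 0.05

0.05


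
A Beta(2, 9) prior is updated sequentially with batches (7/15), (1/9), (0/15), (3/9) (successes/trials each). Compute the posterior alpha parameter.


Sequential conjugate updating is equivalent to a single batch update.
Total successes across all batches = 11
alpha_posterior = alpha_prior + total_successes = 2 + 11
= 13

13


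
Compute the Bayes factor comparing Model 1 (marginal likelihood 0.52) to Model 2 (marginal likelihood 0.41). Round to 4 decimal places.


BF12 = marginal likelihood of M1 / marginal likelihood of M2
= 0.52/0.41
= 1.2683

1.2683


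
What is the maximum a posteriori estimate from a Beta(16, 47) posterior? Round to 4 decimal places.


The MAP estimate equals the mode of the distribution.
Mode of Beta(a,b) = (a-1)/(a+b-2)
= 15/61
= 0.2459

0.2459


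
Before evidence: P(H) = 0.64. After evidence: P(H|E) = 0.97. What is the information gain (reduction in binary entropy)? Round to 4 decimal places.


Prior entropy = 0.9427
Posterior entropy = 0.1944
Information gain = 0.9427 - 0.1944 = 0.7483

0.7483


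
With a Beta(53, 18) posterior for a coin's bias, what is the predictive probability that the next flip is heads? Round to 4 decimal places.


The predictive probability equals the posterior mean.
P(next = heads) = alpha / (alpha + beta)
= 53 / 71 = 0.7465

0.7465


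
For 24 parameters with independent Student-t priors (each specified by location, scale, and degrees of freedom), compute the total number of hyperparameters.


A Student-t prior has 3 hyperparameters per parameter.
Total = 24 * 3 = 72

72


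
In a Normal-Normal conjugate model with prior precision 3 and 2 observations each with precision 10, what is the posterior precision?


Posterior precision = prior precision + n * observation precision
= 3 + 2 * 10
= 3 + 20 = 23

23


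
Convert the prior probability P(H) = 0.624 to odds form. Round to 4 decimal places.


P(not H) = 1 - 0.624 = 0.376
Odds = 0.624 / 0.376 = 1.6596

1.6596


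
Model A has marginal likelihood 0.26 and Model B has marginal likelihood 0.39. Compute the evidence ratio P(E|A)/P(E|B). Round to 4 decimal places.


Evidence ratio = P(E|A) / P(E|B)
= 0.26 / 0.39
= 0.6667

0.6667


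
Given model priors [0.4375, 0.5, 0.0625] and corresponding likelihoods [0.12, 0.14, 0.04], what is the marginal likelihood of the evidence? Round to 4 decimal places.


P(E) = sum_i P(M_i) P(E|M_i)
= 0.0525 + 0.07 + 0.0025
= 0.125

0.125


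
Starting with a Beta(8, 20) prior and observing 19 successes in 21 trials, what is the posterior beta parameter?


Posterior beta = prior beta + failures
Failures = 21 - 19 = 2
beta_post = 20 + 2 = 22

22


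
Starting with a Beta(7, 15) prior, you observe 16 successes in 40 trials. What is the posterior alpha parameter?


For a Beta-Binomial conjugate model:
Posterior alpha = prior alpha + number of successes
= 7 + 16 = 23

23


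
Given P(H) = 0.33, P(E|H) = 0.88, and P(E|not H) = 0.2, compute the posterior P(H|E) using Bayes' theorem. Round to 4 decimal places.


By Bayes' theorem: P(H|E) = P(E|H)*P(H) / P(E)
P(E) = P(E|H)*P(H) + P(E|not H)*P(not H)
P(E) = 0.88*0.33 + 0.2*0.67 = 0.4244
P(H|E) = 0.88*0.33 / 0.4244 = 0.6843

0.6843


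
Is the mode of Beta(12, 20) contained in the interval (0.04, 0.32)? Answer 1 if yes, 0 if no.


Mode = (a-1)/(a+b-2) = 11/30 = 0.3667
Interval: (0.04, 0.32)
Contains mode? 0

0


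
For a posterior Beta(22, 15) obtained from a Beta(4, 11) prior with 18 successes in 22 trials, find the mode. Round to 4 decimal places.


Mode = (alpha - 1) / (alpha + beta - 2)
= 21 / 35
= 0.6

0.6


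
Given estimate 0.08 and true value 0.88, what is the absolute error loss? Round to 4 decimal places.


Absolute error = |estimate - true|
= |-0.8| = 0.8

0.8
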